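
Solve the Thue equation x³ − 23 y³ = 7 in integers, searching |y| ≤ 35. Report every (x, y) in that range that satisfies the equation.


The equation is x³ - 23y³ = 7. For fixed y, x³ = 23·y³ + 7, so a solution requires the RHS to be a perfect cube.
Strategy: iterate y from -35 to 35, compute RHS = 23·y³ + 7, and check whether it is a (positive or negative) perfect cube.
Check small values of y:
  y = 0: RHS = 7 is not a perfect cube.
  y = 1: RHS = 30 is not a perfect cube.
  y = -1: RHS = -16 is not a perfect cube.
  y = 2: RHS = 191 is not a perfect cube.
  y = -2: RHS = -177 is not a perfect cube.
  y = 3: RHS = 628 is not a perfect cube.
  y = -3: RHS = -614 is not a perfect cube.
Continuing the search up to |y| = 35 finds no solutions either.
No (x, y) in the scanned range satisfies the equation.

No integer solutions with |y| ≤ 35.


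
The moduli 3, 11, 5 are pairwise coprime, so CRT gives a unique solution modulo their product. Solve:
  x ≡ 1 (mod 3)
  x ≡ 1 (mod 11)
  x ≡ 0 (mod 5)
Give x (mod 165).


Moduli 3, 11, 5 are pairwise coprime; by CRT there is a unique solution modulo M = 3 · 11 · 5 = 165.
Solve pairwise, accumulating the modulus:
  Start with x ≡ 1 (mod 3).
  Combine with x ≡ 1 (mod 11): since gcd(3, 11) = 1, we get a unique residue mod 33.
    Write x = 1 + 3·t and substitute into x ≡ 1 (mod 11): 3·t ≡ 1 − 1 = 0 (mod 11).
    The inverse of 3 mod 11 is 4 (since 3·4 = 12 = 1·11 + 1), so t ≡ 4·0 = 0 ≡ 0 (mod 11).
    Then x = 1 + 3·0 = 1, valid modulo lcm(3, 11) = 33: x ≡ 1 (mod 33).
  Combine with x ≡ 0 (mod 5): since gcd(33, 5) = 1, we get a unique residue mod 165.
    Write x = 1 + 33·t and substitute into x ≡ 0 (mod 5): 33·t ≡ 0 − 1 = -1 (mod 5).
    Reduce coefficients mod 5: 3·t ≡ 4 (mod 5).
    The inverse of 3 mod 5 is 2 (since 3·2 = 6 = 1·5 + 1), so t ≡ 2·4 = 8 ≡ 3 (mod 5).
    Then x = 1 + 33·3 = 100, valid modulo lcm(33, 5) = 165: x ≡ 100 (mod 165).
Verify: 100 mod 3 = 1 ✓, 100 mod 11 = 1 ✓, 100 mod 5 = 0 ✓.

x ≡ 100 (mod 165).


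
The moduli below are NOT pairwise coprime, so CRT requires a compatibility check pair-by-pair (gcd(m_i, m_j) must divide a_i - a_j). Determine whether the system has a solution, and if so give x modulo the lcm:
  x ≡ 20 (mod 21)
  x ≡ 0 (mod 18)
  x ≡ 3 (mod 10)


Moduli 21, 18, 10 are not pairwise coprime, so CRT works modulo lcm(m_i) when all pairwise compatibility conditions hold.
Pairwise compatibility: gcd(m_i, m_j) must divide a_i - a_j for every pair.
Merge one congruence at a time:
  Start: x ≡ 20 (mod 21).
  Combine with x ≡ 0 (mod 18): gcd(21, 18) = 3, and 0 - 20 = -20 is NOT divisible by 3.
    ⇒ system is inconsistent (no integer solution).

No solution (the system is inconsistent).


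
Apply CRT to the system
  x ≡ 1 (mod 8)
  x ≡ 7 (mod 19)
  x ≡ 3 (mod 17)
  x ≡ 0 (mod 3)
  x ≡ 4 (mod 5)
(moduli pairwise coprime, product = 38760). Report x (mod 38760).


Product of moduli M = 8 · 19 · 17 · 3 · 5 = 38760.
Merge one congruence at a time:
  Start: x ≡ 1 (mod 8).
  Combine with x ≡ 7 (mod 19); new modulus lcm = 152.
    Write x = 1 + 8·t and substitute into x ≡ 7 (mod 19): 8·t ≡ 7 − 1 = 6 (mod 19).
    The inverse of 8 mod 19 is 12 (since 8·12 = 96 = 5·19 + 1), so t ≡ 12·6 = 72 ≡ 15 (mod 19).
    Then x = 1 + 8·15 = 121, valid modulo lcm(8, 19) = 152: x ≡ 121 (mod 152).
  Combine with x ≡ 3 (mod 17); new modulus lcm = 2584.
    Write x = 121 + 152·t and substitute into x ≡ 3 (mod 17): 152·t ≡ 3 − 121 = -118 (mod 17).
    Reduce coefficients mod 17: 16·t ≡ 1 (mod 17).
    The inverse of 16 mod 17 is 16 (since 16·16 = 256 = 15·17 + 1), so t ≡ 16·1 = 16 ≡ 16 (mod 17).
    Then x = 121 + 152·16 = 2553, valid modulo lcm(152, 17) = 2584: x ≡ 2553 (mod 2584).
  Combine with x ≡ 0 (mod 3); new modulus lcm = 7752.
    Write x = 2553 + 2584·t and substitute into x ≡ 0 (mod 3): 2584·t ≡ 0 − 2553 = -2553 (mod 3).
    Reduce coefficients mod 3: 1·t ≡ 0 (mod 3).
    So t ≡ 0 (mod 3).
    Then x = 2553 + 2584·0 = 2553, valid modulo lcm(2584, 3) = 7752: x ≡ 2553 (mod 7752).
  Combine with x ≡ 4 (mod 5); new modulus lcm = 38760.
    Write x = 2553 + 7752·t and substitute into x ≡ 4 (mod 5): 7752·t ≡ 4 − 2553 = -2549 (mod 5).
    Reduce coefficients mod 5: 2·t ≡ 1 (mod 5).
    The inverse of 2 mod 5 is 3 (since 2·3 = 6 = 1·5 + 1), so t ≡ 3·1 = 3 ≡ 3 (mod 5).
    Then x = 2553 + 7752·3 = 25809, valid modulo lcm(7752, 5) = 38760: x ≡ 25809 (mod 38760).
Verify against each original: 25809 mod 8 = 1, 25809 mod 19 = 7, 25809 mod 17 = 3, 25809 mod 3 = 0, 25809 mod 5 = 4.

x ≡ 25809 (mod 38760).


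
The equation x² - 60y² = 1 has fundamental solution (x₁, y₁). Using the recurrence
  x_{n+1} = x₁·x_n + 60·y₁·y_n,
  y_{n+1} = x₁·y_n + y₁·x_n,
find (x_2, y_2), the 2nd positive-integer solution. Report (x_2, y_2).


Step 1: Find the fundamental solution (x₁, y₁) of x² - 60y² = 1.
  Expand √60 as a continued fraction. a₀ = ⌊√60⌋ = 7; iterate m_{k+1} = d_k·a_k − m_k, d_{k+1} = (60 − m_{k+1}²)/d_k, a_{k+1} = ⌊(a₀ + m_{k+1})/d_{k+1}⌋ (starting m₀ = 0, d₀ = 1), with convergents p_k = a_k·p_{k-1} + p_{k-2}, q_k = a_k·q_{k-1} + q_{k-2} (p₋₁ = 1, q₋₁ = 0):
  k = 0: a₀ = 7; p₀/q₀ = 7/1; p₀² − 60·q₀² = 49 − 60 = -11.
  k = 1: m = 7, d = 11, a = ⌊(7 + 7)/11⌋ = 1; p/q = (1·7 + 1)/(1·1 + 0) = 8/1; p² − 60·q² = 64 − 60 = 4.
  k = 2: m = 4, d = 4, a = ⌊(7 + 4)/4⌋ = 2; p/q = (2·8 + 7)/(2·1 + 1) = 23/3; p² − 60·q² = 529 − 540 = -11.
  k = 3: m = 4, d = 11, a = ⌊(7 + 4)/11⌋ = 1; p/q = (1·23 + 8)/(1·3 + 1) = 31/4; p² − 60·q² = 961 − 960 = 1.
  The first convergent with p² − 60·q² = 1 gives the fundamental solution (x₁, y₁) = (31, 4).
Step 2: Apply the recurrence (x_{n+1}, y_{n+1}) = (x₁x_n + 60y₁y_n, x₁y_n + y₁x_n) repeatedly.
  From (x_1, y_1) = (31, 4): x_2 = 31·31 + 60·4·4 = 1921; y_2 = 31·4 + 4·31 = 248.
Step 3: Verify x_2² - 60·y_2² = 3690241 - 3690240 = 1 (should be 1). ✓

(x_1, y_1) = (31, 4); (x_2, y_2) = (1921, 248).


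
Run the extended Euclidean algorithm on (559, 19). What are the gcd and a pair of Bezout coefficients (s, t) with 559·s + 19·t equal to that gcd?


Euclidean algorithm on (559, 19) — divide until remainder is 0:
  559 = 29 · 19 + 8
  19 = 2 · 8 + 3
  8 = 2 · 3 + 2
  3 = 1 · 2 + 1
  2 = 2 · 1 + 0
gcd(559, 19) = 1.
Track Bezout coefficients alongside the remainders: start with r₀ = 559 = a·1 + b·0 (s = 1, t = 0) and r₁ = 19 = a·0 + b·1 (s = 0, t = 1); each new remainder r_{k+1} = r_{k-1} − q_k·r_k inherits s_{k+1} = s_{k-1} − q_k·s_k, t_{k+1} = t_{k-1} − q_k·t_k, so r_k = a·s_k + b·t_k at every step:
  q = 29: r = 8, s = 1 − 29·0 = 1, t = 0 − 29·1 = -29  (check: 559·1 + 19·(-29) = 8)
  q = 2: r = 3, s = 0 − 2·1 = -2, t = 1 − 2·(-29) = 59  (check: 559·(-2) + 19·59 = 3)
  q = 2: r = 2, s = 1 − 2·(-2) = 5, t = -29 − 2·59 = -147  (check: 559·5 + 19·(-147) = 2)
  q = 1: r = 1, s = -2 − 1·5 = -7, t = 59 − 1·(-147) = 206  (check: 559·(-7) + 19·206 = 1)
The row with r = 1 (the gcd) gives the Bezout coefficients s = -7, t = 206.
Result: 559 · (-7) + 19 · (206) = 1.

gcd(559, 19) = 1; s = -7, t = 206 (check: 559·(-7) + 19·206 = 1).


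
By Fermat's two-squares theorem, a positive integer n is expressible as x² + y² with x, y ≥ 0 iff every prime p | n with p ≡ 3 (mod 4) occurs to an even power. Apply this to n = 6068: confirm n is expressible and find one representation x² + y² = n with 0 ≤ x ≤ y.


Step 1: Factor n = 6068 = 2^2 · 37 · 41.
Step 2: Check the mod-4 condition on each prime factor: 2 = 2 (special); 37 ≡ 1 (mod 4), exponent 1; 41 ≡ 1 (mod 4), exponent 1.
All primes ≡ 3 (mod 4) appear to even exponent (or don't appear), so by the two-squares theorem n IS expressible as a sum of two squares.
Step 3: Build a representation. Group n = k² · m with k = 2 and m = 37 · 41 = 1517 (a product of primes ≡ 1 (mod 4)); a representation of m scales to one of n via (k·x)² + (k·y)² = k²(x² + y²). Each prime p ≡ 1 (mod 4) is itself a sum of two squares; find a² by testing p − a² for a perfect square:
  37: 37 − 1² = 36 = 6² ⇒ 37 = 1² + 6².
  41: 41 − 1² = 40, 41 − 2² = 37, 41 − 3² = 32, 41 − 4² = 25 = 5² ⇒ 41 = 4² + 5².
  Combine using the Brahmagupta–Fibonacci identity (a² + b²)(c² + d²) = (ac − bd)² + (ad + bc)² = (ac + bd)² + (ad − bc)²:
  37 · 41 = 1517: from (1² + 6²)(4² + 5²), take (1·4 − 6·5, 1·5 + 6·4) = (4 − 30, 5 + 24) = (-26, 29); dropping signs (only squares matter) gives (26, 29); check 26² + 29² = 676 + 841 = 1517 ✓.
  Scale by k = 2: (2·26, 2·29) = (52, 58).
Step 4: Order so x ≤ y and verify: 52² + 58² = 2704 + 3364 = 6068 = n. ✓

n = 6068 = 52² + 58² (one valid representation with x ≤ y).


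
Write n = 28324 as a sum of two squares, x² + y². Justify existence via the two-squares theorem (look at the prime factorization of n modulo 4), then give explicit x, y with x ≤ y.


Step 1: Factor n = 28324 = 2^2 · 73 · 97.
Step 2: Check the mod-4 condition on each prime factor: 2 = 2 (special); 73 ≡ 1 (mod 4), exponent 1; 97 ≡ 1 (mod 4), exponent 1.
All primes ≡ 3 (mod 4) appear to even exponent (or don't appear), so by the two-squares theorem n IS expressible as a sum of two squares.
Step 3: Build a representation. Group n = k² · m with k = 2 and m = 73 · 97 = 7081 (a product of primes ≡ 1 (mod 4)); a representation of m scales to one of n via (k·x)² + (k·y)² = k²(x² + y²). Each prime p ≡ 1 (mod 4) is itself a sum of two squares; find a² by testing p − a² for a perfect square:
  73: 73 − 1² = 72, 73 − 2² = 69, 73 − 3² = 64 = 8² ⇒ 73 = 3² + 8².
  97: 97 − 1² = 96, 97 − 2² = 93, 97 − 3² = 88, 97 − 4² = 81 = 9² ⇒ 97 = 4² + 9².
  Combine using the Brahmagupta–Fibonacci identity (a² + b²)(c² + d²) = (ac − bd)² + (ad + bc)² = (ac + bd)² + (ad − bc)²:
  73 · 97 = 7081: from (3² + 8²)(4² + 9²), take (3·4 − 8·9, 3·9 + 8·4) = (12 − 72, 27 + 32) = (-60, 59); dropping signs (only squares matter) gives (60, 59); check 60² + 59² = 3600 + 3481 = 7081 ✓.
  Scale by k = 2: (2·60, 2·59) = (120, 118).
Step 4: Order so x ≤ y and verify: 118² + 120² = 13924 + 14400 = 28324 = n. ✓

n = 28324 = 118² + 120² (one valid representation with x ≤ y).


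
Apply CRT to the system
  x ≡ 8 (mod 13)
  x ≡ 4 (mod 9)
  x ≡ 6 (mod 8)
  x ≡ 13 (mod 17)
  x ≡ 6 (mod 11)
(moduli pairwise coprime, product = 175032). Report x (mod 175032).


Product of moduli M = 13 · 9 · 8 · 17 · 11 = 175032.
Merge one congruence at a time:
  Start: x ≡ 8 (mod 13).
  Combine with x ≡ 4 (mod 9); new modulus lcm = 117.
    Write x = 8 + 13·t and substitute into x ≡ 4 (mod 9): 13·t ≡ 4 − 8 = -4 (mod 9).
    Reduce coefficients mod 9: 4·t ≡ 5 (mod 9).
    The inverse of 4 mod 9 is 7 (since 4·7 = 28 = 3·9 + 1), so t ≡ 7·5 = 35 ≡ 8 (mod 9).
    Then x = 8 + 13·8 = 112, valid modulo lcm(13, 9) = 117: x ≡ 112 (mod 117).
  Combine with x ≡ 6 (mod 8); new modulus lcm = 936.
    Write x = 112 + 117·t and substitute into x ≡ 6 (mod 8): 117·t ≡ 6 − 112 = -106 (mod 8).
    Reduce coefficients mod 8: 5·t ≡ 6 (mod 8).
    The inverse of 5 mod 8 is 5 (since 5·5 = 25 = 3·8 + 1), so t ≡ 5·6 = 30 ≡ 6 (mod 8).
    Then x = 112 + 117·6 = 814, valid modulo lcm(117, 8) = 936: x ≡ 814 (mod 936).
  Combine with x ≡ 13 (mod 17); new modulus lcm = 15912.
    Write x = 814 + 936·t and substitute into x ≡ 13 (mod 17): 936·t ≡ 13 − 814 = -801 (mod 17).
    Reduce coefficients mod 17: 1·t ≡ 15 (mod 17).
    So t ≡ 15 (mod 17).
    Then x = 814 + 936·15 = 14854, valid modulo lcm(936, 17) = 15912: x ≡ 14854 (mod 15912).
  Combine with x ≡ 6 (mod 11); new modulus lcm = 175032.
    Write x = 14854 + 15912·t and substitute into x ≡ 6 (mod 11): 15912·t ≡ 6 − 14854 = -14848 (mod 11).
    Reduce coefficients mod 11: 6·t ≡ 2 (mod 11).
    The inverse of 6 mod 11 is 2 (since 6·2 = 12 = 1·11 + 1), so t ≡ 2·2 = 4 ≡ 4 (mod 11).
    Then x = 14854 + 15912·4 = 78502, valid modulo lcm(15912, 11) = 175032: x ≡ 78502 (mod 175032).
Verify against each original: 78502 mod 13 = 8, 78502 mod 9 = 4, 78502 mod 8 = 6, 78502 mod 17 = 13, 78502 mod 11 = 6.

x ≡ 78502 (mod 175032).


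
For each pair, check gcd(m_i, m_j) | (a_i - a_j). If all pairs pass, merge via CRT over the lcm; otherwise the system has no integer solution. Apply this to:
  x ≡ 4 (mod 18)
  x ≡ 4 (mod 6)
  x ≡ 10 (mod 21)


Moduli 18, 6, 21 are not pairwise coprime, so CRT works modulo lcm(m_i) when all pairwise compatibility conditions hold.
Pairwise compatibility: gcd(m_i, m_j) must divide a_i - a_j for every pair.
Merge one congruence at a time:
  Start: x ≡ 4 (mod 18).
  Combine with x ≡ 4 (mod 6): gcd(18, 6) = 6; 4 - 4 = 0, which IS divisible by 6, so compatible.
    Write x = 4 + 18·t and substitute into x ≡ 4 (mod 6): 18·t ≡ 4 − 4 = 0 (mod 6).
    Divide the congruence (and modulus) by g = 6: 3·t ≡ 0 (mod 1).
    Modulo 1 every t works; take t = 0.
    Then x = 4 + 18·0 = 4, valid modulo lcm(18, 6) = 18: x ≡ 4 (mod 18).
  Combine with x ≡ 10 (mod 21): gcd(18, 21) = 3; 10 - 4 = 6, which IS divisible by 3, so compatible.
    Write x = 4 + 18·t and substitute into x ≡ 10 (mod 21): 18·t ≡ 10 − 4 = 6 (mod 21).
    Divide the congruence (and modulus) by g = 3: 6·t ≡ 2 (mod 7).
    The inverse of 6 mod 7 is 6 (since 6·6 = 36 = 5·7 + 1), so t ≡ 6·2 = 12 ≡ 5 (mod 7).
    Then x = 4 + 18·5 = 94, valid modulo lcm(18, 21) = 126: x ≡ 94 (mod 126).
Verify: 94 mod 18 = 4, 94 mod 6 = 4, 94 mod 21 = 10.

x ≡ 94 (mod 126).


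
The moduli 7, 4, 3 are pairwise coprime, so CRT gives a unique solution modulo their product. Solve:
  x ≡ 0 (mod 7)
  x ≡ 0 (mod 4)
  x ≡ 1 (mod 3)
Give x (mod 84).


Moduli 7, 4, 3 are pairwise coprime; by CRT there is a unique solution modulo M = 7 · 4 · 3 = 84.
Solve pairwise, accumulating the modulus:
  Start with x ≡ 0 (mod 7).
  Combine with x ≡ 0 (mod 4): since gcd(7, 4) = 1, we get a unique residue mod 28.
    Write x = 0 + 7·t and substitute into x ≡ 0 (mod 4): 7·t ≡ 0 − 0 = 0 (mod 4).
    Reduce coefficients mod 4: 3·t ≡ 0 (mod 4).
    The inverse of 3 mod 4 is 3 (since 3·3 = 9 = 2·4 + 1), so t ≡ 3·0 = 0 ≡ 0 (mod 4).
    Then x = 0 + 7·0 = 0, valid modulo lcm(7, 4) = 28: x ≡ 0 (mod 28).
  Combine with x ≡ 1 (mod 3): since gcd(28, 3) = 1, we get a unique residue mod 84.
    Write x = 0 + 28·t and substitute into x ≡ 1 (mod 3): 28·t ≡ 1 − 0 = 1 (mod 3).
    Reduce coefficients mod 3: 1·t ≡ 1 (mod 3).
    So t ≡ 1 (mod 3).
    Then x = 0 + 28·1 = 28, valid modulo lcm(28, 3) = 84: x ≡ 28 (mod 84).
Verify: 28 mod 7 = 0 ✓, 28 mod 4 = 0 ✓, 28 mod 3 = 1 ✓.

x ≡ 28 (mod 84).


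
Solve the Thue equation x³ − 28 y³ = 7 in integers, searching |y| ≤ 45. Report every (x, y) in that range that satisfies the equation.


The equation is x³ - 28y³ = 7. For fixed y, x³ = 28·y³ + 7, so a solution requires the RHS to be a perfect cube.
Strategy: iterate y from -45 to 45, compute RHS = 28·y³ + 7, and check whether it is a (positive or negative) perfect cube.
Check small values of y:
  y = 0: RHS = 7 is not a perfect cube.
  y = 1: RHS = 35 is not a perfect cube.
  y = -1: RHS = -21 is not a perfect cube.
  y = 2: RHS = 231 is not a perfect cube.
  y = -2: RHS = -217 is not a perfect cube.
  y = 3: RHS = 763 is not a perfect cube.
  y = -3: RHS = -749 is not a perfect cube.
Continuing the search up to |y| = 45 finds no solutions either.
No (x, y) in the scanned range satisfies the equation.

No integer solutions with |y| ≤ 45.


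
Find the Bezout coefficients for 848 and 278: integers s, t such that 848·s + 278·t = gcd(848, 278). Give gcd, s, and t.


Euclidean algorithm on (848, 278) — divide until remainder is 0:
  848 = 3 · 278 + 14
  278 = 19 · 14 + 12
  14 = 1 · 12 + 2
  12 = 6 · 2 + 0
gcd(848, 278) = 2.
Track Bezout coefficients alongside the remainders: start with r₀ = 848 = a·1 + b·0 (s = 1, t = 0) and r₁ = 278 = a·0 + b·1 (s = 0, t = 1); each new remainder r_{k+1} = r_{k-1} − q_k·r_k inherits s_{k+1} = s_{k-1} − q_k·s_k, t_{k+1} = t_{k-1} − q_k·t_k, so r_k = a·s_k + b·t_k at every step:
  q = 3: r = 14, s = 1 − 3·0 = 1, t = 0 − 3·1 = -3  (check: 848·1 + 278·(-3) = 14)
  q = 19: r = 12, s = 0 − 19·1 = -19, t = 1 − 19·(-3) = 58  (check: 848·(-19) + 278·58 = 12)
  q = 1: r = 2, s = 1 − 1·(-19) = 20, t = -3 − 1·58 = -61  (check: 848·20 + 278·(-61) = 2)
The row with r = 2 (the gcd) gives the Bezout coefficients s = 20, t = -61.
Result: 848 · (20) + 278 · (-61) = 2.

gcd(848, 278) = 2; s = 20, t = -61 (check: 848·20 + 278·(-61) = 2).


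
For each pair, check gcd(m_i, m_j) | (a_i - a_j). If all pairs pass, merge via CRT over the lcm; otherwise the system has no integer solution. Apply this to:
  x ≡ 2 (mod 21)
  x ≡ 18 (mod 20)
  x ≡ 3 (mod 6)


Moduli 21, 20, 6 are not pairwise coprime, so CRT works modulo lcm(m_i) when all pairwise compatibility conditions hold.
Pairwise compatibility: gcd(m_i, m_j) must divide a_i - a_j for every pair.
Merge one congruence at a time:
  Start: x ≡ 2 (mod 21).
  Combine with x ≡ 18 (mod 20): gcd(21, 20) = 1; 18 - 2 = 16, which IS divisible by 1, so compatible.
    Write x = 2 + 21·t and substitute into x ≡ 18 (mod 20): 21·t ≡ 18 − 2 = 16 (mod 20).
    Reduce coefficients mod 20: 1·t ≡ 16 (mod 20).
    So t ≡ 16 (mod 20).
    Then x = 2 + 21·16 = 338, valid modulo lcm(21, 20) = 420: x ≡ 338 (mod 420).
  Combine with x ≡ 3 (mod 6): gcd(420, 6) = 6, and 3 - 338 = -335 is NOT divisible by 6.
    ⇒ system is inconsistent (no integer solution).

No solution (the system is inconsistent).


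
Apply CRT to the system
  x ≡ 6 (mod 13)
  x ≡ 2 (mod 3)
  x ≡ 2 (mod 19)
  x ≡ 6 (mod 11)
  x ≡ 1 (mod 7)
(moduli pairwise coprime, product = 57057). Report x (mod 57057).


Product of moduli M = 13 · 3 · 19 · 11 · 7 = 57057.
Merge one congruence at a time:
  Start: x ≡ 6 (mod 13).
  Combine with x ≡ 2 (mod 3); new modulus lcm = 39.
    Write x = 6 + 13·t and substitute into x ≡ 2 (mod 3): 13·t ≡ 2 − 6 = -4 (mod 3).
    Reduce coefficients mod 3: 1·t ≡ 2 (mod 3).
    So t ≡ 2 (mod 3).
    Then x = 6 + 13·2 = 32, valid modulo lcm(13, 3) = 39: x ≡ 32 (mod 39).
  Combine with x ≡ 2 (mod 19); new modulus lcm = 741.
    Write x = 32 + 39·t and substitute into x ≡ 2 (mod 19): 39·t ≡ 2 − 32 = -30 (mod 19).
    Reduce coefficients mod 19: 1·t ≡ 8 (mod 19).
    So t ≡ 8 (mod 19).
    Then x = 32 + 39·8 = 344, valid modulo lcm(39, 19) = 741: x ≡ 344 (mod 741).
  Combine with x ≡ 6 (mod 11); new modulus lcm = 8151.
    Write x = 344 + 741·t and substitute into x ≡ 6 (mod 11): 741·t ≡ 6 − 344 = -338 (mod 11).
    Reduce coefficients mod 11: 4·t ≡ 3 (mod 11).
    The inverse of 4 mod 11 is 3 (since 4·3 = 12 = 1·11 + 1), so t ≡ 3·3 = 9 ≡ 9 (mod 11).
    Then x = 344 + 741·9 = 7013, valid modulo lcm(741, 11) = 8151: x ≡ 7013 (mod 8151).
  Combine with x ≡ 1 (mod 7); new modulus lcm = 57057.
    Write x = 7013 + 8151·t and substitute into x ≡ 1 (mod 7): 8151·t ≡ 1 − 7013 = -7012 (mod 7).
    Reduce coefficients mod 7: 3·t ≡ 2 (mod 7).
    The inverse of 3 mod 7 is 5 (since 3·5 = 15 = 2·7 + 1), so t ≡ 5·2 = 10 ≡ 3 (mod 7).
    Then x = 7013 + 8151·3 = 31466, valid modulo lcm(8151, 7) = 57057: x ≡ 31466 (mod 57057).
Verify against each original: 31466 mod 13 = 6, 31466 mod 3 = 2, 31466 mod 19 = 2, 31466 mod 11 = 6, 31466 mod 7 = 1.

x ≡ 31466 (mod 57057).


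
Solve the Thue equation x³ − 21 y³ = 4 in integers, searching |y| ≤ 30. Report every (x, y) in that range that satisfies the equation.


The equation is x³ - 21y³ = 4. For fixed y, x³ = 21·y³ + 4, so a solution requires the RHS to be a perfect cube.
Strategy: iterate y from -30 to 30, compute RHS = 21·y³ + 4, and check whether it is a (positive or negative) perfect cube.
Check small values of y:
  y = 0: RHS = 4 is not a perfect cube.
  y = 1: RHS = 25 is not a perfect cube.
  y = -1: RHS = -17 is not a perfect cube.
  y = 2: RHS = 172 is not a perfect cube.
  y = -2: RHS = -164 is not a perfect cube.
  y = 3: RHS = 571 is not a perfect cube.
  y = -3: RHS = -563 is not a perfect cube.
Continuing the search up to |y| = 30 finds no solutions either.
No (x, y) in the scanned range satisfies the equation.

No integer solutions with |y| ≤ 30.


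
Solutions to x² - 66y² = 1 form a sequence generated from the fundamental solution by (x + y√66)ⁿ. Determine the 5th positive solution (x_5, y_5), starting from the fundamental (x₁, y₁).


Step 1: Find the fundamental solution (x₁, y₁) of x² - 66y² = 1.
  Expand √66 as a continued fraction. a₀ = ⌊√66⌋ = 8; iterate m_{k+1} = d_k·a_k − m_k, d_{k+1} = (66 − m_{k+1}²)/d_k, a_{k+1} = ⌊(a₀ + m_{k+1})/d_{k+1}⌋ (starting m₀ = 0, d₀ = 1), with convergents p_k = a_k·p_{k-1} + p_{k-2}, q_k = a_k·q_{k-1} + q_{k-2} (p₋₁ = 1, q₋₁ = 0):
  k = 0: a₀ = 8; p₀/q₀ = 8/1; p₀² − 66·q₀² = 64 − 66 = -2.
  k = 1: m = 8, d = 2, a = ⌊(8 + 8)/2⌋ = 8; p/q = (8·8 + 1)/(8·1 + 0) = 65/8; p² − 66·q² = 4225 − 4224 = 1.
  The first convergent with p² − 66·q² = 1 gives the fundamental solution (x₁, y₁) = (65, 8).
Step 2: Apply the recurrence (x_{n+1}, y_{n+1}) = (x₁x_n + 66y₁y_n, x₁y_n + y₁x_n) repeatedly.
  From (x_1, y_1) = (65, 8): x_2 = 65·65 + 66·8·8 = 8449; y_2 = 65·8 + 8·65 = 1040.
  From (x_2, y_2) = (8449, 1040): x_3 = 65·8449 + 66·8·1040 = 1098305; y_3 = 65·1040 + 8·8449 = 135192.
  From (x_3, y_3) = (1098305, 135192): x_4 = 65·1098305 + 66·8·135192 = 142771201; y_4 = 65·135192 + 8·1098305 = 17573920.
  From (x_4, y_4) = (142771201, 17573920): x_5 = 65·142771201 + 66·8·17573920 = 18559157825; y_5 = 65·17573920 + 8·142771201 = 2284474408.
Step 3: Verify x_5² - 66·y_5² = 344442339173258730625 - 344442339173258730624 = 1 (should be 1). ✓

(x_1, y_1) = (65, 8); (x_5, y_5) = (18559157825, 2284474408).


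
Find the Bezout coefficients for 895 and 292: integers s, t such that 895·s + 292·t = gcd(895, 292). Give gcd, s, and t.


Euclidean algorithm on (895, 292) — divide until remainder is 0:
  895 = 3 · 292 + 19
  292 = 15 · 19 + 7
  19 = 2 · 7 + 5
  7 = 1 · 5 + 2
  5 = 2 · 2 + 1
  2 = 2 · 1 + 0
gcd(895, 292) = 1.
Track Bezout coefficients alongside the remainders: start with r₀ = 895 = a·1 + b·0 (s = 1, t = 0) and r₁ = 292 = a·0 + b·1 (s = 0, t = 1); each new remainder r_{k+1} = r_{k-1} − q_k·r_k inherits s_{k+1} = s_{k-1} − q_k·s_k, t_{k+1} = t_{k-1} − q_k·t_k, so r_k = a·s_k + b·t_k at every step:
  q = 3: r = 19, s = 1 − 3·0 = 1, t = 0 − 3·1 = -3  (check: 895·1 + 292·(-3) = 19)
  q = 15: r = 7, s = 0 − 15·1 = -15, t = 1 − 15·(-3) = 46  (check: 895·(-15) + 292·46 = 7)
  q = 2: r = 5, s = 1 − 2·(-15) = 31, t = -3 − 2·46 = -95  (check: 895·31 + 292·(-95) = 5)
  q = 1: r = 2, s = -15 − 1·31 = -46, t = 46 − 1·(-95) = 141  (check: 895·(-46) + 292·141 = 2)
  q = 2: r = 1, s = 31 − 2·(-46) = 123, t = -95 − 2·141 = -377  (check: 895·123 + 292·(-377) = 1)
The row with r = 1 (the gcd) gives the Bezout coefficients s = 123, t = -377.
Result: 895 · (123) + 292 · (-377) = 1.

gcd(895, 292) = 1; s = 123, t = -377 (check: 895·123 + 292·(-377) = 1).


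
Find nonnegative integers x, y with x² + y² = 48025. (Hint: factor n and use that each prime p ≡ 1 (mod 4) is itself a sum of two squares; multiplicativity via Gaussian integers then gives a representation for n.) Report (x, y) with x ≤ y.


Step 1: Factor n = 48025 = 5^2 · 17 · 113.
Step 2: Check the mod-4 condition on each prime factor: 5 ≡ 1 (mod 4), exponent 2; 17 ≡ 1 (mod 4), exponent 1; 113 ≡ 1 (mod 4), exponent 1.
All primes ≡ 3 (mod 4) appear to even exponent (or don't appear), so by the two-squares theorem n IS expressible as a sum of two squares.
Step 3: Build a representation. Group n = k² · m with k = 5 and m = 17 · 113 = 1921 (a product of primes ≡ 1 (mod 4)); a representation of m scales to one of n via (k·x)² + (k·y)² = k²(x² + y²). Each prime p ≡ 1 (mod 4) is itself a sum of two squares; find a² by testing p − a² for a perfect square:
  17: 17 − 1² = 16 = 4² ⇒ 17 = 1² + 4².
  113: 113 − 1² = 112, 113 − 2² = 109, 113 − 3² = 104, 113 − 4² = 97, 113 − 5² = 88, 113 − 6² = 77, 113 − 7² = 64 = 8² ⇒ 113 = 7² + 8².
  Combine using the Brahmagupta–Fibonacci identity (a² + b²)(c² + d²) = (ac − bd)² + (ad + bc)² = (ac + bd)² + (ad − bc)²:
  17 · 113 = 1921: from (1² + 4²)(7² + 8²), take (1·7 − 4·8, 1·8 + 4·7) = (7 − 32, 8 + 28) = (-25, 36); dropping signs (only squares matter) gives (25, 36); check 25² + 36² = 625 + 1296 = 1921 ✓.
  Scale by k = 5: (5·25, 5·36) = (125, 180).
Step 4: Order so x ≤ y and verify: 125² + 180² = 15625 + 32400 = 48025 = n. ✓

n = 48025 = 125² + 180² (one valid representation with x ≤ y).


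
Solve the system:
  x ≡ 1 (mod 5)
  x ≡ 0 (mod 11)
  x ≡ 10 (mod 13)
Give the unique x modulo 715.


Moduli 5, 11, 13 are pairwise coprime; by CRT there is a unique solution modulo M = 5 · 11 · 13 = 715.
Solve pairwise, accumulating the modulus:
  Start with x ≡ 1 (mod 5).
  Combine with x ≡ 0 (mod 11): since gcd(5, 11) = 1, we get a unique residue mod 55.
    Write x = 1 + 5·t and substitute into x ≡ 0 (mod 11): 5·t ≡ 0 − 1 = -1 (mod 11).
    Reduce coefficients mod 11: 5·t ≡ 10 (mod 11).
    The inverse of 5 mod 11 is 9 (since 5·9 = 45 = 4·11 + 1), so t ≡ 9·10 = 90 ≡ 2 (mod 11).
    Then x = 1 + 5·2 = 11, valid modulo lcm(5, 11) = 55: x ≡ 11 (mod 55).
  Combine with x ≡ 10 (mod 13): since gcd(55, 13) = 1, we get a unique residue mod 715.
    Write x = 11 + 55·t and substitute into x ≡ 10 (mod 13): 55·t ≡ 10 − 11 = -1 (mod 13).
    Reduce coefficients mod 13: 3·t ≡ 12 (mod 13).
    The inverse of 3 mod 13 is 9 (since 3·9 = 27 = 2·13 + 1), so t ≡ 9·12 = 108 ≡ 4 (mod 13).
    Then x = 11 + 55·4 = 231, valid modulo lcm(55, 13) = 715: x ≡ 231 (mod 715).
Verify: 231 mod 5 = 1 ✓, 231 mod 11 = 0 ✓, 231 mod 13 = 10 ✓.

x ≡ 231 (mod 715).


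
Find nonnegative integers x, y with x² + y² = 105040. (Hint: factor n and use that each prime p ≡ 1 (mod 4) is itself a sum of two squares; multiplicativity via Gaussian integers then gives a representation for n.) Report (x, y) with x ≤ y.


Step 1: Factor n = 105040 = 2^4 · 5 · 13 · 101.
Step 2: Check the mod-4 condition on each prime factor: 2 = 2 (special); 5 ≡ 1 (mod 4), exponent 1; 13 ≡ 1 (mod 4), exponent 1; 101 ≡ 1 (mod 4), exponent 1.
All primes ≡ 3 (mod 4) appear to even exponent (or don't appear), so by the two-squares theorem n IS expressible as a sum of two squares.
Step 3: Build a representation. Group n = k² · m with k = 4 and m = 5 · 13 · 101 = 6565 (a product of primes ≡ 1 (mod 4)); a representation of m scales to one of n via (k·x)² + (k·y)² = k²(x² + y²). Each prime p ≡ 1 (mod 4) is itself a sum of two squares; find a² by testing p − a² for a perfect square:
  5: 5 − 1² = 4 = 2² ⇒ 5 = 1² + 2².
  13: 13 − 1² = 12, 13 − 2² = 9 = 3² ⇒ 13 = 2² + 3².
  101: 101 − 1² = 100 = 10² ⇒ 101 = 1² + 10².
  Combine using the Brahmagupta–Fibonacci identity (a² + b²)(c² + d²) = (ac − bd)² + (ad + bc)² = (ac + bd)² + (ad − bc)²:
  5 · 13 = 65: from (1² + 2²)(2² + 3²), take (1·2 − 2·3, 1·3 + 2·2) = (2 − 6, 3 + 4) = (-4, 7); dropping signs (only squares matter) gives (4, 7); check 4² + 7² = 16 + 49 = 65 ✓.
  65 · 101 = 6565: from (4² + 7²)(1² + 10²), take (4·1 − 7·10, 4·10 + 7·1) = (4 − 70, 40 + 7) = (-66, 47); dropping signs (only squares matter) gives (66, 47); check 66² + 47² = 4356 + 2209 = 6565 ✓.
  Scale by k = 4: (4·66, 4·47) = (264, 188).
Step 4: Order so x ≤ y and verify: 188² + 264² = 35344 + 69696 = 105040 = n. ✓

n = 105040 = 188² + 264² (one valid representation with x ≤ y).


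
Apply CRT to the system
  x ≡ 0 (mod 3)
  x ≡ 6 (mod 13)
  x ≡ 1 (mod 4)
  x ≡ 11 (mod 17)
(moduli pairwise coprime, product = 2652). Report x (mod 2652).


Product of moduli M = 3 · 13 · 4 · 17 = 2652.
Merge one congruence at a time:
  Start: x ≡ 0 (mod 3).
  Combine with x ≡ 6 (mod 13); new modulus lcm = 39.
    Write x = 0 + 3·t and substitute into x ≡ 6 (mod 13): 3·t ≡ 6 − 0 = 6 (mod 13).
    The inverse of 3 mod 13 is 9 (since 3·9 = 27 = 2·13 + 1), so t ≡ 9·6 = 54 ≡ 2 (mod 13).
    Then x = 0 + 3·2 = 6, valid modulo lcm(3, 13) = 39: x ≡ 6 (mod 39).
  Combine with x ≡ 1 (mod 4); new modulus lcm = 156.
    Write x = 6 + 39·t and substitute into x ≡ 1 (mod 4): 39·t ≡ 1 − 6 = -5 (mod 4).
    Reduce coefficients mod 4: 3·t ≡ 3 (mod 4).
    The inverse of 3 mod 4 is 3 (since 3·3 = 9 = 2·4 + 1), so t ≡ 3·3 = 9 ≡ 1 (mod 4).
    Then x = 6 + 39·1 = 45, valid modulo lcm(39, 4) = 156: x ≡ 45 (mod 156).
  Combine with x ≡ 11 (mod 17); new modulus lcm = 2652.
    Write x = 45 + 156·t and substitute into x ≡ 11 (mod 17): 156·t ≡ 11 − 45 = -34 (mod 17).
    Reduce coefficients mod 17: 3·t ≡ 0 (mod 17).
    The inverse of 3 mod 17 is 6 (since 3·6 = 18 = 1·17 + 1), so t ≡ 6·0 = 0 ≡ 0 (mod 17).
    Then x = 45 + 156·0 = 45, valid modulo lcm(156, 17) = 2652: x ≡ 45 (mod 2652).
Verify against each original: 45 mod 3 = 0, 45 mod 13 = 6, 45 mod 4 = 1, 45 mod 17 = 11.

x ≡ 45 (mod 2652).


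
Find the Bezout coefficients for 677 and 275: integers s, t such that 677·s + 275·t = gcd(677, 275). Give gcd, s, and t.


Euclidean algorithm on (677, 275) — divide until remainder is 0:
  677 = 2 · 275 + 127
  275 = 2 · 127 + 21
  127 = 6 · 21 + 1
  21 = 21 · 1 + 0
gcd(677, 275) = 1.
Track Bezout coefficients alongside the remainders: start with r₀ = 677 = a·1 + b·0 (s = 1, t = 0) and r₁ = 275 = a·0 + b·1 (s = 0, t = 1); each new remainder r_{k+1} = r_{k-1} − q_k·r_k inherits s_{k+1} = s_{k-1} − q_k·s_k, t_{k+1} = t_{k-1} − q_k·t_k, so r_k = a·s_k + b·t_k at every step:
  q = 2: r = 127, s = 1 − 2·0 = 1, t = 0 − 2·1 = -2  (check: 677·1 + 275·(-2) = 127)
  q = 2: r = 21, s = 0 − 2·1 = -2, t = 1 − 2·(-2) = 5  (check: 677·(-2) + 275·5 = 21)
  q = 6: r = 1, s = 1 − 6·(-2) = 13, t = -2 − 6·5 = -32  (check: 677·13 + 275·(-32) = 1)
The row with r = 1 (the gcd) gives the Bezout coefficients s = 13, t = -32.
Result: 677 · (13) + 275 · (-32) = 1.

gcd(677, 275) = 1; s = 13, t = -32 (check: 677·13 + 275·(-32) = 1).


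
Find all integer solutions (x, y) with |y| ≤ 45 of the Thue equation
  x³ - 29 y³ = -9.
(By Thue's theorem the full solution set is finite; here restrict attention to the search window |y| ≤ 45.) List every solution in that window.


The equation is x³ - 29y³ = -9. For fixed y, x³ = 29·y³ − 9, so a solution requires the RHS to be a perfect cube.
Strategy: iterate y from -45 to 45, compute RHS = 29·y³ − 9, and check whether it is a (positive or negative) perfect cube.
Check small values of y:
  y = 0: RHS = -9 is not a perfect cube.
  y = 1: RHS = 20 is not a perfect cube.
  y = -1: RHS = -38 is not a perfect cube.
  y = 2: RHS = 223 is not a perfect cube.
  y = -2: RHS = -241 is not a perfect cube.
  y = 3: RHS = 774 is not a perfect cube.
  y = -3: RHS = -792 is not a perfect cube.
Continuing the search up to |y| = 45 finds no solutions either.
No (x, y) in the scanned range satisfies the equation.

No integer solutions with |y| ≤ 45.


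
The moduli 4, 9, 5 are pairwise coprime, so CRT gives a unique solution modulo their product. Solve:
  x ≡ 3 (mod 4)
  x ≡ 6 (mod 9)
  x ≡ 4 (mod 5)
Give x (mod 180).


Moduli 4, 9, 5 are pairwise coprime; by CRT there is a unique solution modulo M = 4 · 9 · 5 = 180.
Solve pairwise, accumulating the modulus:
  Start with x ≡ 3 (mod 4).
  Combine with x ≡ 6 (mod 9): since gcd(4, 9) = 1, we get a unique residue mod 36.
    Write x = 3 + 4·t and substitute into x ≡ 6 (mod 9): 4·t ≡ 6 − 3 = 3 (mod 9).
    The inverse of 4 mod 9 is 7 (since 4·7 = 28 = 3·9 + 1), so t ≡ 7·3 = 21 ≡ 3 (mod 9).
    Then x = 3 + 4·3 = 15, valid modulo lcm(4, 9) = 36: x ≡ 15 (mod 36).
  Combine with x ≡ 4 (mod 5): since gcd(36, 5) = 1, we get a unique residue mod 180.
    Write x = 15 + 36·t and substitute into x ≡ 4 (mod 5): 36·t ≡ 4 − 15 = -11 (mod 5).
    Reduce coefficients mod 5: 1·t ≡ 4 (mod 5).
    So t ≡ 4 (mod 5).
    Then x = 15 + 36·4 = 159, valid modulo lcm(36, 5) = 180: x ≡ 159 (mod 180).
Verify: 159 mod 4 = 3 ✓, 159 mod 9 = 6 ✓, 159 mod 5 = 4 ✓.

x ≡ 159 (mod 180).


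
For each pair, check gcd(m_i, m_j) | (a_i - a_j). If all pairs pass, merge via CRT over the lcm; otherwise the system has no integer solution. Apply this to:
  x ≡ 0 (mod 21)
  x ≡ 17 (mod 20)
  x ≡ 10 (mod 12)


Moduli 21, 20, 12 are not pairwise coprime, so CRT works modulo lcm(m_i) when all pairwise compatibility conditions hold.
Pairwise compatibility: gcd(m_i, m_j) must divide a_i - a_j for every pair.
Merge one congruence at a time:
  Start: x ≡ 0 (mod 21).
  Combine with x ≡ 17 (mod 20): gcd(21, 20) = 1; 17 - 0 = 17, which IS divisible by 1, so compatible.
    Write x = 0 + 21·t and substitute into x ≡ 17 (mod 20): 21·t ≡ 17 − 0 = 17 (mod 20).
    Reduce coefficients mod 20: 1·t ≡ 17 (mod 20).
    So t ≡ 17 (mod 20).
    Then x = 0 + 21·17 = 357, valid modulo lcm(21, 20) = 420: x ≡ 357 (mod 420).
  Combine with x ≡ 10 (mod 12): gcd(420, 12) = 12, and 10 - 357 = -347 is NOT divisible by 12.
    ⇒ system is inconsistent (no integer solution).

No solution (the system is inconsistent).


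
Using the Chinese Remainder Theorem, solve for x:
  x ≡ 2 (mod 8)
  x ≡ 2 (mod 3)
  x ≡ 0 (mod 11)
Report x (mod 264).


Moduli 8, 3, 11 are pairwise coprime; by CRT there is a unique solution modulo M = 8 · 3 · 11 = 264.
Solve pairwise, accumulating the modulus:
  Start with x ≡ 2 (mod 8).
  Combine with x ≡ 2 (mod 3): since gcd(8, 3) = 1, we get a unique residue mod 24.
    Write x = 2 + 8·t and substitute into x ≡ 2 (mod 3): 8·t ≡ 2 − 2 = 0 (mod 3).
    Reduce coefficients mod 3: 2·t ≡ 0 (mod 3).
    The inverse of 2 mod 3 is 2 (since 2·2 = 4 = 1·3 + 1), so t ≡ 2·0 = 0 ≡ 0 (mod 3).
    Then x = 2 + 8·0 = 2, valid modulo lcm(8, 3) = 24: x ≡ 2 (mod 24).
  Combine with x ≡ 0 (mod 11): since gcd(24, 11) = 1, we get a unique residue mod 264.
    Write x = 2 + 24·t and substitute into x ≡ 0 (mod 11): 24·t ≡ 0 − 2 = -2 (mod 11).
    Reduce coefficients mod 11: 2·t ≡ 9 (mod 11).
    The inverse of 2 mod 11 is 6 (since 2·6 = 12 = 1·11 + 1), so t ≡ 6·9 = 54 ≡ 10 (mod 11).
    Then x = 2 + 24·10 = 242, valid modulo lcm(24, 11) = 264: x ≡ 242 (mod 264).
Verify: 242 mod 8 = 2 ✓, 242 mod 3 = 2 ✓, 242 mod 11 = 0 ✓.

x ≡ 242 (mod 264).


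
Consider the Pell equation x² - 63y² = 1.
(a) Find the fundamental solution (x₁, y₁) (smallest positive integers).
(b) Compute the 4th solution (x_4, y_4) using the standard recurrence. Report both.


Step 1: Find the fundamental solution (x₁, y₁) of x² - 63y² = 1.
  Expand √63 as a continued fraction. a₀ = ⌊√63⌋ = 7; iterate m_{k+1} = d_k·a_k − m_k, d_{k+1} = (63 − m_{k+1}²)/d_k, a_{k+1} = ⌊(a₀ + m_{k+1})/d_{k+1}⌋ (starting m₀ = 0, d₀ = 1), with convergents p_k = a_k·p_{k-1} + p_{k-2}, q_k = a_k·q_{k-1} + q_{k-2} (p₋₁ = 1, q₋₁ = 0):
  k = 0: a₀ = 7; p₀/q₀ = 7/1; p₀² − 63·q₀² = 49 − 63 = -14.
  k = 1: m = 7, d = 14, a = ⌊(7 + 7)/14⌋ = 1; p/q = (1·7 + 1)/(1·1 + 0) = 8/1; p² − 63·q² = 64 − 63 = 1.
  The first convergent with p² − 63·q² = 1 gives the fundamental solution (x₁, y₁) = (8, 1).
Step 2: Apply the recurrence (x_{n+1}, y_{n+1}) = (x₁x_n + 63y₁y_n, x₁y_n + y₁x_n) repeatedly.
  From (x_1, y_1) = (8, 1): x_2 = 8·8 + 63·1·1 = 127; y_2 = 8·1 + 1·8 = 16.
  From (x_2, y_2) = (127, 16): x_3 = 8·127 + 63·1·16 = 2024; y_3 = 8·16 + 1·127 = 255.
  From (x_3, y_3) = (2024, 255): x_4 = 8·2024 + 63·1·255 = 32257; y_4 = 8·255 + 1·2024 = 4064.
Step 3: Verify x_4² - 63·y_4² = 1040514049 - 1040514048 = 1 (should be 1). ✓

(x_1, y_1) = (8, 1); (x_4, y_4) = (32257, 4064).


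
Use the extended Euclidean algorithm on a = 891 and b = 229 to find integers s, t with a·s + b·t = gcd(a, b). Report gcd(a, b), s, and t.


Euclidean algorithm on (891, 229) — divide until remainder is 0:
  891 = 3 · 229 + 204
  229 = 1 · 204 + 25
  204 = 8 · 25 + 4
  25 = 6 · 4 + 1
  4 = 4 · 1 + 0
gcd(891, 229) = 1.
Track Bezout coefficients alongside the remainders: start with r₀ = 891 = a·1 + b·0 (s = 1, t = 0) and r₁ = 229 = a·0 + b·1 (s = 0, t = 1); each new remainder r_{k+1} = r_{k-1} − q_k·r_k inherits s_{k+1} = s_{k-1} − q_k·s_k, t_{k+1} = t_{k-1} − q_k·t_k, so r_k = a·s_k + b·t_k at every step:
  q = 3: r = 204, s = 1 − 3·0 = 1, t = 0 − 3·1 = -3  (check: 891·1 + 229·(-3) = 204)
  q = 1: r = 25, s = 0 − 1·1 = -1, t = 1 − 1·(-3) = 4  (check: 891·(-1) + 229·4 = 25)
  q = 8: r = 4, s = 1 − 8·(-1) = 9, t = -3 − 8·4 = -35  (check: 891·9 + 229·(-35) = 4)
  q = 6: r = 1, s = -1 − 6·9 = -55, t = 4 − 6·(-35) = 214  (check: 891·(-55) + 229·214 = 1)
The row with r = 1 (the gcd) gives the Bezout coefficients s = -55, t = 214.
Result: 891 · (-55) + 229 · (214) = 1.

gcd(891, 229) = 1; s = -55, t = 214 (check: 891·(-55) + 229·214 = 1).


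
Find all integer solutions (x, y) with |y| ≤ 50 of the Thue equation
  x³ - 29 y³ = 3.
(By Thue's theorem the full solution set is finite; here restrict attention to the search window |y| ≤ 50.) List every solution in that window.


The equation is x³ - 29y³ = 3. For fixed y, x³ = 29·y³ + 3, so a solution requires the RHS to be a perfect cube.
Strategy: iterate y from -50 to 50, compute RHS = 29·y³ + 3, and check whether it is a (positive or negative) perfect cube.
Check small values of y:
  y = 0: RHS = 3 is not a perfect cube.
  y = 1: RHS = 32 is not a perfect cube.
  y = -1: RHS = -26 is not a perfect cube.
  y = 2: RHS = 235 is not a perfect cube.
  y = -2: RHS = -229 is not a perfect cube.
  y = 3: RHS = 786 is not a perfect cube.
  y = -3: RHS = -780 is not a perfect cube.
Continuing the search up to |y| = 50 finds no solutions either.
No (x, y) in the scanned range satisfies the equation.

No integer solutions with |y| ≤ 50.


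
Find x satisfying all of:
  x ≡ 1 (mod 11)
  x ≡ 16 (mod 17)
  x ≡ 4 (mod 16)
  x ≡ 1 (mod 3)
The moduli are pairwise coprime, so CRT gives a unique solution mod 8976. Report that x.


Product of moduli M = 11 · 17 · 16 · 3 = 8976.
Merge one congruence at a time:
  Start: x ≡ 1 (mod 11).
  Combine with x ≡ 16 (mod 17); new modulus lcm = 187.
    Write x = 1 + 11·t and substitute into x ≡ 16 (mod 17): 11·t ≡ 16 − 1 = 15 (mod 17).
    The inverse of 11 mod 17 is 14 (since 11·14 = 154 = 9·17 + 1), so t ≡ 14·15 = 210 ≡ 6 (mod 17).
    Then x = 1 + 11·6 = 67, valid modulo lcm(11, 17) = 187: x ≡ 67 (mod 187).
  Combine with x ≡ 4 (mod 16); new modulus lcm = 2992.
    Write x = 67 + 187·t and substitute into x ≡ 4 (mod 16): 187·t ≡ 4 − 67 = -63 (mod 16).
    Reduce coefficients mod 16: 11·t ≡ 1 (mod 16).
    The inverse of 11 mod 16 is 3 (since 11·3 = 33 = 2·16 + 1), so t ≡ 3·1 = 3 ≡ 3 (mod 16).
    Then x = 67 + 187·3 = 628, valid modulo lcm(187, 16) = 2992: x ≡ 628 (mod 2992).
  Combine with x ≡ 1 (mod 3); new modulus lcm = 8976.
    Write x = 628 + 2992·t and substitute into x ≡ 1 (mod 3): 2992·t ≡ 1 − 628 = -627 (mod 3).
    Reduce coefficients mod 3: 1·t ≡ 0 (mod 3).
    So t ≡ 0 (mod 3).
    Then x = 628 + 2992·0 = 628, valid modulo lcm(2992, 3) = 8976: x ≡ 628 (mod 8976).
Verify against each original: 628 mod 11 = 1, 628 mod 17 = 16, 628 mod 16 = 4, 628 mod 3 = 1.

x ≡ 628 (mod 8976).


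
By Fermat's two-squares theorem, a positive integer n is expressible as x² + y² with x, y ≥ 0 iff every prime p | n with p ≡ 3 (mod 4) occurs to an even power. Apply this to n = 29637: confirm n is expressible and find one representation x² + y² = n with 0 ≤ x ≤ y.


Step 1: Factor n = 29637 = 3^2 · 37 · 89.
Step 2: Check the mod-4 condition on each prime factor: 3 ≡ 3 (mod 4), exponent 2 (must be even); 37 ≡ 1 (mod 4), exponent 1; 89 ≡ 1 (mod 4), exponent 1.
All primes ≡ 3 (mod 4) appear to even exponent (or don't appear), so by the two-squares theorem n IS expressible as a sum of two squares.
Step 3: Build a representation. Group n = k² · m with k = 3 and m = 37 · 89 = 3293 (a product of primes ≡ 1 (mod 4)); a representation of m scales to one of n via (k·x)² + (k·y)² = k²(x² + y²). Each prime p ≡ 1 (mod 4) is itself a sum of two squares; find a² by testing p − a² for a perfect square:
  37: 37 − 1² = 36 = 6² ⇒ 37 = 1² + 6².
  89: 89 − 1² = 88, 89 − 2² = 85, 89 − 3² = 80, 89 − 4² = 73, 89 − 5² = 64 = 8² ⇒ 89 = 5² + 8².
  Combine using the Brahmagupta–Fibonacci identity (a² + b²)(c² + d²) = (ac − bd)² + (ad + bc)² = (ac + bd)² + (ad − bc)²:
  37 · 89 = 3293: from (1² + 6²)(5² + 8²), take (1·5 − 6·8, 1·8 + 6·5) = (5 − 48, 8 + 30) = (-43, 38); dropping signs (only squares matter) gives (43, 38); check 43² + 38² = 1849 + 1444 = 3293 ✓.
  Scale by k = 3: (3·43, 3·38) = (129, 114).
Step 4: Order so x ≤ y and verify: 114² + 129² = 12996 + 16641 = 29637 = n. ✓

n = 29637 = 114² + 129² (one valid representation with x ≤ y).
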